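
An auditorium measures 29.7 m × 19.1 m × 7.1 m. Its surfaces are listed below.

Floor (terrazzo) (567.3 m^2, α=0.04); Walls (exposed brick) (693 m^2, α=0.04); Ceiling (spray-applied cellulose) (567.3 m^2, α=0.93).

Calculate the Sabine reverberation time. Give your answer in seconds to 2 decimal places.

Equivalent absorption area: A = 567.3×0.04 + 693×0.04 + 567.3×0.93 = 578.001 m^2.
V = 29.7·19.1·7.1 = 4027.617 m³.
T = 0.161 V/A = 0.161·4027.617/578.001 = 1.12 s.

1.12 seconds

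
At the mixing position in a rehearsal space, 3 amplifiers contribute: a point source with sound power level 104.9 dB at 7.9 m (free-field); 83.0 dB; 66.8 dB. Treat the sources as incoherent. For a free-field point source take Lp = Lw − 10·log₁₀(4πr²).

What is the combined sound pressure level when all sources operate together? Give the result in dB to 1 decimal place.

83.9 dB

Source at 7.9 m: Lp = 104.9 − 10·log₁₀(4π·7.9²) = 104.9 − 10·log₁₀(784.267) = 76.0 dB.
Σ 10^(Lᵢ/10) = 2.441e+08.
Back to dB: 10·log₁₀ Σ = 83.9 dB.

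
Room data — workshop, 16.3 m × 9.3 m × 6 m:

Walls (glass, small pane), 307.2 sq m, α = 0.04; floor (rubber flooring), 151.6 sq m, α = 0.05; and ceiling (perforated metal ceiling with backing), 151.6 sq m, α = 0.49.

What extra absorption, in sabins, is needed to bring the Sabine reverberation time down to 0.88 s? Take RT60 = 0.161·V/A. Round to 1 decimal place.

A₁ = Σ Sᵢαᵢ = 307.2·0.04 + 151.6·0.05 + 151.6·0.49 = 94.152 sabins.
V = 909.54 m³. Required absorption A₂ = 0.161 × 909.54 / 0.88 = 166.404 sabins.
Additional absorption ΔA = 166.404 − 94.152 = 72.3 sabins.

72.3 sabins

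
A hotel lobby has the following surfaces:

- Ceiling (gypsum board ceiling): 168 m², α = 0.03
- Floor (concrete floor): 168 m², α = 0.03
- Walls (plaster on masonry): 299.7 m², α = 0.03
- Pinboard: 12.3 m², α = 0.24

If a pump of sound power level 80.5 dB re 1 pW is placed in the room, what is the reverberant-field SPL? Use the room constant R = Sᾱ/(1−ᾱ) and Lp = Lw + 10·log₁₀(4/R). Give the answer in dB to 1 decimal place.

A = 22.023 sabins; S = 648.0 m².
ᾱ = 0.0340, so room constant R = A/(1−ᾱ) = 22.798 m².
Lp = 80.5 + 10·log₁₀(4/22.798) = 80.5 + (-7.56) = 72.9 dB.

72.9 dB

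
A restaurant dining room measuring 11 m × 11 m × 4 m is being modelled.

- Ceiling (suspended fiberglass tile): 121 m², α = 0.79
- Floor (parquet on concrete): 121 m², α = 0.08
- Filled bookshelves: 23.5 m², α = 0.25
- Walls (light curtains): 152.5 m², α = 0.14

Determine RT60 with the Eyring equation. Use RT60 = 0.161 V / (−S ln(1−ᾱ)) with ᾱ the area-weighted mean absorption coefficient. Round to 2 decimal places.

Total surface area S = 121 + 121 + 23.5 + 152.5 = 418.0 m².
Absorption A = 121×0.79 + 121×0.08 + 23.5×0.25 + 152.5×0.14 = 132.495 sabins.
ᾱ = 132.495 / 418.0 = 0.3170.
−S·ln(1−ᾱ) = −418.0 × ln(1 − 0.3170) = 159.367.
V = 11 × 11 × 4 = 484 m³.
T = 0.161·V/[−S·ln(1−ᾱ)] = 0.161·484/159.367 = 0.49 s.

0.49 s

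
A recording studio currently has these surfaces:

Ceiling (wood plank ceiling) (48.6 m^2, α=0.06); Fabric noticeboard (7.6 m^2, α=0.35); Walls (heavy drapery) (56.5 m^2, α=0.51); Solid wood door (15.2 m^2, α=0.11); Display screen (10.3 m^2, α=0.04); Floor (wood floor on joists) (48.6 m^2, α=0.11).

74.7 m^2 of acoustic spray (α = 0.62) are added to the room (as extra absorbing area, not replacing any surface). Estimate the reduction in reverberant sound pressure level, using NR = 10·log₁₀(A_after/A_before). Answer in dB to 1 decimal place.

Total absorption A_before = 48.6×0.06 + 7.6×0.35 + 56.5×0.51 + 15.2×0.11 + 10.3×0.04 + 48.6×0.11
  = 2.916 + 2.660 + 28.815 + 1.672 + 0.412 + 5.346 = 41.821 m^2 sabins.
Treatment contributes 74.7·0.62 = 46.314 sabins.
New total A_after = 88.135 sabins.
Reduction = 10 log₁₀(A_after/A_before) = 10 log₁₀(2.1074) = 3.2 dB.

3.2 dB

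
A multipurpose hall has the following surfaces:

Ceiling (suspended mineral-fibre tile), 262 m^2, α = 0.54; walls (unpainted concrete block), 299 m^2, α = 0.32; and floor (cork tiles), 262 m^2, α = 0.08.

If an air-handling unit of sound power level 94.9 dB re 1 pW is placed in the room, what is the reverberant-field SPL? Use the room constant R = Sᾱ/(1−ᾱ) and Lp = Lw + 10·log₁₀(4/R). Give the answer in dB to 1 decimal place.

75.2 dB

Σ(Sᵢαᵢ) = 262·0.54 + 299·0.32 + 262·0.08 = 258.120; total area S = 823.0 m^2.
ᾱ = 258.120/823.0 = 0.3136; R = Sᾱ/(1−ᾱ) = 258.120/(1−0.3136) = 376.049 m^2.
Lp = Lw + 10 log₁₀(4/R) = 94.9 -19.73 = 75.2 dB.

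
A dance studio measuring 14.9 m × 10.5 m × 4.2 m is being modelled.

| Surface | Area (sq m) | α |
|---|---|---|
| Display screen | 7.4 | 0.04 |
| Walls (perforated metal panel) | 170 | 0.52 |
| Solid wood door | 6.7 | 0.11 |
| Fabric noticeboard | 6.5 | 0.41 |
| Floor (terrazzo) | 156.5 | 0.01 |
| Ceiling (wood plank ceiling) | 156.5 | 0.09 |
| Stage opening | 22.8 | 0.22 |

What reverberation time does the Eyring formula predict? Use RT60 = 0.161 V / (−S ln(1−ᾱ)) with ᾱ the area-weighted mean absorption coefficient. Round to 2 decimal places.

Total surface area S = 7.4 + 170 + 6.7 + 6.5 + 156.5 + 156.5 + 22.8 = 526.4 sq m.
Absorption A = 7.4·0.04 + 170·0.52 + 6.7·0.11 + 6.5·0.41 + 156.5·0.01 + 156.5·0.09 + 22.8·0.22 = 112.764 sabins.
Mean coefficient ᾱ = A/S = 0.2142.
−S·ln(1−ᾱ) = −526.4 × ln(1 − 0.2142) = 126.890.
V = 14.9 × 10.5 × 4.2 = 657.09 m³.
RT60 = 0.161 × 657.09 / 126.890 = 0.83 s.

0.83 s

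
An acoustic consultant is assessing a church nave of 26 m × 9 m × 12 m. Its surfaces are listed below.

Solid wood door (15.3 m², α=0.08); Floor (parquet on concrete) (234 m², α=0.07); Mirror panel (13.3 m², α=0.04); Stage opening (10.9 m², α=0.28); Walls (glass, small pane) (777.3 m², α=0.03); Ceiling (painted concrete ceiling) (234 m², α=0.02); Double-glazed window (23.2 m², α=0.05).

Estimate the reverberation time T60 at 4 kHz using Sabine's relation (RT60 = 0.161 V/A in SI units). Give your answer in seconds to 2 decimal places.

8.98 sec

Equivalent absorption area: A = 15.3×0.08 + 234×0.07 + 13.3×0.04 + 10.9×0.28 + 777.3×0.03 + 234×0.02 + 23.2×0.05 = 50.347 m².
Room volume: 2808 m³.
Sabine: RT60 = 0.161 × 2808 / 50.347 = 8.98 s.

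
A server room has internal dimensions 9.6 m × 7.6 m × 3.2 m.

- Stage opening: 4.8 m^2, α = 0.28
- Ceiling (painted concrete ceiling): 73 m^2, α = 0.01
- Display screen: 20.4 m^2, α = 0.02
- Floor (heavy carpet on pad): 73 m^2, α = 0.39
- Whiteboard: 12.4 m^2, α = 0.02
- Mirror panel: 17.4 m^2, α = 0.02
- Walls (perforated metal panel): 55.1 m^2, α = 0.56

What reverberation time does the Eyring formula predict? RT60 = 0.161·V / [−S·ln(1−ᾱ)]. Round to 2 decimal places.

0.53 s

Total surface area S = 4.8 + 73 + 20.4 + 73 + 12.4 + 17.4 + 55.1 = 256.1 m^2.
Σ(Sᵢαᵢ) = 4.8·0.28 + 73·0.01 + 20.4·0.02 + 73·0.39 + 12.4·0.02 + 17.4·0.02 + 55.1·0.56 = 62.404.
Mean coefficient ᾱ = A/S = 0.2437.
Eyring denominator: −S ln(1−ᾱ) = 71.533.
V = 9.6 × 7.6 × 3.2 = 233.472 m³.
RT60 = 0.161 × 233.472 / 71.533 = 0.53 s.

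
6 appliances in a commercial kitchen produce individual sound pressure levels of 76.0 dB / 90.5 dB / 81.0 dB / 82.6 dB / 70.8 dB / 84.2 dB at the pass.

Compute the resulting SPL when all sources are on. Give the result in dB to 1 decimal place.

Σ 10^(Lᵢ/10) = 1.745e+09.
Combined level = 10 log₁₀(1.745e+09) = 92.4 dB.

92.4 dB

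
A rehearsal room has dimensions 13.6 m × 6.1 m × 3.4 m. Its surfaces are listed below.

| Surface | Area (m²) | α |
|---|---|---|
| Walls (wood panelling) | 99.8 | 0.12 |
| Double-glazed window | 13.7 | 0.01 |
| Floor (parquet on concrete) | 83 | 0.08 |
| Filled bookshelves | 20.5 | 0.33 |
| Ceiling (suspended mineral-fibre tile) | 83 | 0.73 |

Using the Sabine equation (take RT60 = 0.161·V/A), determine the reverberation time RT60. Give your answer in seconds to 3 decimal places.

0.527 s

Equivalent absorption area: A = 99.8×0.12 + 13.7×0.01 + 83×0.08 + 20.5×0.33 + 83×0.73 = 86.108 m².
V = 13.6·6.1·3.4 = 282.064 m³.
T = 0.161 V/A = 0.161·282.064/86.108 = 0.527 s.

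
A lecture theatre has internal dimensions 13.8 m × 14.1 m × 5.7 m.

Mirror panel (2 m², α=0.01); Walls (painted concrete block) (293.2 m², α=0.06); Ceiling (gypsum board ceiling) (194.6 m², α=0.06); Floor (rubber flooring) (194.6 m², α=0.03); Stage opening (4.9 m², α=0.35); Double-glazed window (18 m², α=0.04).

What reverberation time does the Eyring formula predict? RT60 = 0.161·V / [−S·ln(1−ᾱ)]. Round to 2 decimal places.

Total surface area S = 2 + 293.2 + 194.6 + 194.6 + 4.9 + 18 = 707.3 m².
Absorption A = 2·0.01 + 293.2·0.06 + 194.6·0.06 + 194.6·0.03 + 4.9·0.35 + 18·0.04 = 37.561 sabins.
ᾱ = 37.561 / 707.3 = 0.0531.
−S·ln(1−ᾱ) = −707.3 × ln(1 − 0.0531) = 38.592.
V = 13.8 × 14.1 × 5.7 = 1109.106 m³.
T = 0.161·V/[−S·ln(1−ᾱ)] = 0.161·1109.106/38.592 = 4.63 s.

4.63 s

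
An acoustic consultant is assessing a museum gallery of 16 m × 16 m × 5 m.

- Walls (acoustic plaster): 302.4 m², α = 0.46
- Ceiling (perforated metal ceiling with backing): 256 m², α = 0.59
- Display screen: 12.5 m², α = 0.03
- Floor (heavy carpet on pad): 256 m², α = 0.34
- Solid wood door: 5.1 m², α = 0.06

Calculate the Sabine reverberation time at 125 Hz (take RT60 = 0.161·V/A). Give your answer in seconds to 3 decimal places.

0.545 seconds

Equivalent absorption area: A = 302.4·0.46 + 256·0.59 + 12.5·0.03 + 256·0.34 + 5.1·0.06 = 377.865 m².
Volume V = 16 × 16 × 5 = 1280 m³.
RT60 = 0.161 · V / A = 0.161 × 1280 / 377.865 = 0.545 s.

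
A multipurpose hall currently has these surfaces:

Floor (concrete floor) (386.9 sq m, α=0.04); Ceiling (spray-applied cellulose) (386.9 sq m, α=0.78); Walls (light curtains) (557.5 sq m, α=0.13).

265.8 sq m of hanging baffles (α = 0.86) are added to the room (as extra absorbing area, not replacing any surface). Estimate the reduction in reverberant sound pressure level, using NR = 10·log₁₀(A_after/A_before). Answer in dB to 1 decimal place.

2.0 dB

A_before = Σ Sᵢαᵢ = 386.9*0.04 + 386.9*0.78 + 557.5*0.13 = 389.733 sabins.
Added absorption = 265.8 × 0.86 = 228.588 sabins.
A_after = 389.733 + 228.588 = 618.321 sabins.
NR = 10·log₁₀(618.321/389.733) = 2.0 dB.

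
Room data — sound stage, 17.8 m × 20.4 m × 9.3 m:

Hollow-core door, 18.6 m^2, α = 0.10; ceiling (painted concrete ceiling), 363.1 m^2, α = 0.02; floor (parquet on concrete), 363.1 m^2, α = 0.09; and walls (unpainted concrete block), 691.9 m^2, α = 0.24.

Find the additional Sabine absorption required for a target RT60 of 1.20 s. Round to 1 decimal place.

245.2 sabins

Equivalent absorption area: A₁ = 18.6·0.10 + 363.1·0.02 + 363.1·0.09 + 691.9·0.24 = 207.857 m^2.
Target A₂ = 0.161·3377.016/1.20 = 453.083 sabins (V = 3377.016 m³).
Shortfall: 453.083 − 207.857 = 245.2 sabins.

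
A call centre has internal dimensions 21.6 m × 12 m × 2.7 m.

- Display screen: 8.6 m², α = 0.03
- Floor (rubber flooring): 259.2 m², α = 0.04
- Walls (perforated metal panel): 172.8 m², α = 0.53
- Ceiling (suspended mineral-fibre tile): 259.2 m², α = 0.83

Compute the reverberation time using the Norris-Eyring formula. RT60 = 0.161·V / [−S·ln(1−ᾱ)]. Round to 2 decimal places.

Total surface area S = 8.6 + 259.2 + 172.8 + 259.2 = 699.8 m².
Σ(Sᵢαᵢ) = 8.6×0.03 + 259.2×0.04 + 172.8×0.53 + 259.2×0.83 = 317.346.
Mean coefficient ᾱ = A/S = 0.4535.
−S·ln(1−ᾱ) = −699.8 × ln(1 − 0.4535) = 422.834.
V = 21.6 × 12 × 2.7 = 699.84 m³.
T = 0.161·V/[−S·ln(1−ᾱ)] = 0.161·699.84/422.834 = 0.27 s.

0.27 seconds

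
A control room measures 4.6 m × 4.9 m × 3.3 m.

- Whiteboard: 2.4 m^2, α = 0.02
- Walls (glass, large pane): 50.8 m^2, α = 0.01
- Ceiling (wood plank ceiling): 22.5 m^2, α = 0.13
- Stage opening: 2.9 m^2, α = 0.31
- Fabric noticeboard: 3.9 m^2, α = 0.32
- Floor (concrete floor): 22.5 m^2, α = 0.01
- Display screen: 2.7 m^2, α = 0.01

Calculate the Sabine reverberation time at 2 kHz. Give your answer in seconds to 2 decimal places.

A = Σ Sᵢαᵢ = 2.4*0.02 + 50.8*0.01 + 22.5*0.13 + 2.9*0.31 + 3.9*0.32 + 22.5*0.01 + 2.7*0.01 = 5.880 sabins.
Room volume: 74.382 m³.
Sabine: RT60 = 0.161 × 74.382 / 5.880 = 2.04 s.

2.04 s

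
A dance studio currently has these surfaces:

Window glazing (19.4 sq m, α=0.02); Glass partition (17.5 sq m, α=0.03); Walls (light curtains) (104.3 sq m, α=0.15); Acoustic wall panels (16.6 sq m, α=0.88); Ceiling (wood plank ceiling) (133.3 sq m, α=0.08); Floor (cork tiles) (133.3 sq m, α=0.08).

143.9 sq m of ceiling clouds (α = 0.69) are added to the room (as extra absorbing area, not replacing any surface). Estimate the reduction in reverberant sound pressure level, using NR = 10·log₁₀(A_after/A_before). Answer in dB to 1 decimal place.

4.6 dB

Summing Sᵢαᵢ: 0.388 + 0.525 + 15.645 + 14.608 + 10.664 + 10.664 → A_before = 52.494 sabins.
Treatment contributes 143.9·0.69 = 99.291 sabins.
A_after = 52.494 + 99.291 = 151.785 sabins.
Reduction = 10 log₁₀(A_after/A_before) = 10 log₁₀(2.8915) = 4.6 dB.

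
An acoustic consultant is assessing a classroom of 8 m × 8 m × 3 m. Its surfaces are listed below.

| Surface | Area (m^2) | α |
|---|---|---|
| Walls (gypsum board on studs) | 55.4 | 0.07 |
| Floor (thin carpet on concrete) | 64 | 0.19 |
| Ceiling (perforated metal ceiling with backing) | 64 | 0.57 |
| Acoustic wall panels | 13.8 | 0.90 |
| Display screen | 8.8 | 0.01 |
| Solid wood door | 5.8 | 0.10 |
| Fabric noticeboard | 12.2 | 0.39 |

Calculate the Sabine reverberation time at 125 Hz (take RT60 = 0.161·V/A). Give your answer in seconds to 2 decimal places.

Total absorption A = 55.4·0.07 + 64·0.19 + 64·0.57 + 13.8·0.90 + 8.8·0.01 + 5.8·0.10 + 12.2·0.39
  = 3.878 + 12.160 + 36.480 + 12.420 + 0.088 + 0.580 + 4.758 = 70.364 m^2 sabins.
V = 8·8·3 = 192 m³.
Sabine: RT60 = 0.161 × 192 / 70.364 = 0.44 s.

0.44 sec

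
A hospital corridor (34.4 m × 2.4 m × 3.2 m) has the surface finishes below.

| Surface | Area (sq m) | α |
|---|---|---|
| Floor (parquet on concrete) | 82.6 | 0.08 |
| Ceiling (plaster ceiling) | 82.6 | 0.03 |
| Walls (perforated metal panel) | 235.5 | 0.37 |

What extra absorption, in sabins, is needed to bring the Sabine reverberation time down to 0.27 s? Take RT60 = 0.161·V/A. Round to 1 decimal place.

61.3 sabins

Total absorption A₁ = 82.6×0.08 + 82.6×0.03 + 235.5×0.37
  = 6.608 + 2.478 + 87.135 = 96.221 sq m sabins.
Target A₂ = 0.161·264.192/0.27 = 157.537 sabins (V = 264.192 m³).
Shortfall: 157.537 − 96.221 = 61.3 sabins.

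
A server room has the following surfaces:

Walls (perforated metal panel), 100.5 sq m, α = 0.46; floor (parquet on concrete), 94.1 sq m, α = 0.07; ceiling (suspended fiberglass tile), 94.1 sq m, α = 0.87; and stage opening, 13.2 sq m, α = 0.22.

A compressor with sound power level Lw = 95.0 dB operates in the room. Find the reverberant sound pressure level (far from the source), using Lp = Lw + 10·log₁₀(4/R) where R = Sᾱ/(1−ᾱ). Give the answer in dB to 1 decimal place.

Σ(Sᵢαᵢ) = 100.5·0.46 + 94.1·0.07 + 94.1·0.87 + 13.2·0.22 = 137.588; total area S = 301.9 sq m.
ᾱ = 0.4557, so room constant R = A/(1−ᾱ) = 252.780 sq m.
Lp = Lw + 10 log₁₀(4/R) = 95.0 -18.01 = 77.0 dB.

77.0 dB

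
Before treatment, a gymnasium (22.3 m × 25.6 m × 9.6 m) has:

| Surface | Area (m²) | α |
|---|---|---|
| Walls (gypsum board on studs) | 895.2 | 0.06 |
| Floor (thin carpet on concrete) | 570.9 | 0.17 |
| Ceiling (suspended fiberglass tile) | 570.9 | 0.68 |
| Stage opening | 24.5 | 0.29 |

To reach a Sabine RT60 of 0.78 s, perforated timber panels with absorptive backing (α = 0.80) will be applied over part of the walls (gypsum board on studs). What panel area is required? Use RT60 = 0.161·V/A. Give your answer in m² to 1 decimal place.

A₁ = Σ Sᵢαᵢ = 895.2*0.06 + 570.9*0.17 + 570.9*0.68 + 24.5*0.29 = 546.082 sabins.
Required A₂ = 0.161·5480.448/0.78 = 1131.221 sabins.
ΔA needed = 1131.221 − 546.082 = 585.139 sabins.
Each m² of panel replacing the walls (gypsum board on studs) adds (0.80 − 0.06) = 0.74 sabins.
Panel area = 585.139 / 0.74 = 790.7 m².

790.7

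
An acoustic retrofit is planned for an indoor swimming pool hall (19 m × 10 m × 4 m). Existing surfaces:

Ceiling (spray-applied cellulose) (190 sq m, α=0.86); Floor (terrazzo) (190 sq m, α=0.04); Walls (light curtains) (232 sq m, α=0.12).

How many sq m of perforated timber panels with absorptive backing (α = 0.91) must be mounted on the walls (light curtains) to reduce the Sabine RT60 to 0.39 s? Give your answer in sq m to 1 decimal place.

145.4

Summing Sᵢαᵢ: 163.400 + 7.600 + 27.840 → A₁ = 198.840 sabins.
V = 760 m³. Target absorption A₂ = 0.161 × 760 / 0.39 = 313.744 sabins.
Absorption to add: 313.744 − 198.840 = 114.904 sabins.
Net gain per sq m: Δα = 0.91 − 0.12 = 0.79.
Area = ΔA/Δα = 114.904/0.79 = 145.4 sq m.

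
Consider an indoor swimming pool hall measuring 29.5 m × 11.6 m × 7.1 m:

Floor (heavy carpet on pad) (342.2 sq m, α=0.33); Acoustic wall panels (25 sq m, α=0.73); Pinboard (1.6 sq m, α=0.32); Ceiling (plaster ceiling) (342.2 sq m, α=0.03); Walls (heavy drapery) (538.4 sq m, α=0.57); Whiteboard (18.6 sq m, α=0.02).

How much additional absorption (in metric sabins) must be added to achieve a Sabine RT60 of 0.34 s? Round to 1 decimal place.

701.3 sabins

Equivalent absorption area: A₁ = 342.2*0.33 + 25*0.73 + 1.6*0.32 + 342.2*0.03 + 538.4*0.57 + 18.6*0.02 = 449.214 sq m.
V = 2429.62 m³. Required absorption A₂ = 0.161 × 2429.62 / 0.34 = 1150.497 sabins.
Additional absorption ΔA = 1150.497 − 449.214 = 701.3 sabins.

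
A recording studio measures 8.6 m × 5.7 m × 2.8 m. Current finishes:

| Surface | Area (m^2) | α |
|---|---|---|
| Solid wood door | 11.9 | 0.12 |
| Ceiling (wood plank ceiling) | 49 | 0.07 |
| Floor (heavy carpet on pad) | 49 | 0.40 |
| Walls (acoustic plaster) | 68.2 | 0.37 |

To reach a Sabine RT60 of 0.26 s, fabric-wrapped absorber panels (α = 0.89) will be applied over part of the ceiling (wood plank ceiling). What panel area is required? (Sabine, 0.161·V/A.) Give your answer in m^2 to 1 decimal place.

Total absorption A₁ = 11.9*0.12 + 49*0.07 + 49*0.40 + 68.2*0.37
  = 1.428 + 3.430 + 19.600 + 25.234 = 49.692 m^2 sabins.
Required A₂ = 0.161·137.256/0.26 = 84.993 sabins.
Absorption to add: 84.993 − 49.692 = 35.301 sabins.
Net gain per m^2: Δα = 0.89 − 0.07 = 0.82.
Panel area = 35.301 / 0.82 = 43.1 m^2.

43.1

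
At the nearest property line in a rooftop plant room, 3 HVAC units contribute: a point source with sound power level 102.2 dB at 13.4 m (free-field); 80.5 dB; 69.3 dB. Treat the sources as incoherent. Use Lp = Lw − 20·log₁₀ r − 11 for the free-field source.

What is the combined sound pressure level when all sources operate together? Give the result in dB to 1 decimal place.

81.1 dB

Source at 13.4 m: Lp = 102.2 − 20·log₁₀(13.4) − 11 = 68.7 dB.
Converting to relative power and adding: 10^(68.7/10) + 10^(80.5/10) + 10^(69.3/10) = 1.281e+08.
Back to dB: 10·log₁₀ Σ = 81.1 dB.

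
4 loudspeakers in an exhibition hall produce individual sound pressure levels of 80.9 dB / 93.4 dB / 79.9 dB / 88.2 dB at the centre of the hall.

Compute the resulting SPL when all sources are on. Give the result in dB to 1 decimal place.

Σ 10^(Lᵢ/10) = 3.069e+09.
Combined level = 10 log₁₀(3.069e+09) = 94.9 dB.

94.9 dB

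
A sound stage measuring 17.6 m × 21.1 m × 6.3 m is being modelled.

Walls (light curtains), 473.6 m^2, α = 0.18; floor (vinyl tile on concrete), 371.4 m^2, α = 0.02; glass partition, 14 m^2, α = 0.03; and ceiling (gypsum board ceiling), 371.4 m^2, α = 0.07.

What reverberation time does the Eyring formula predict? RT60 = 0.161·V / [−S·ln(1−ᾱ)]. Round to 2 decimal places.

Total surface area S = 473.6 + 371.4 + 14 + 371.4 = 1230.4 m^2.
Σ(Sᵢαᵢ) = 473.6·0.18 + 371.4·0.02 + 14·0.03 + 371.4·0.07 = 119.094.
ᾱ = 119.094 / 1230.4 = 0.0968.
Eyring denominator: −S ln(1−ᾱ) = 125.269.
V = 17.6 × 21.1 × 6.3 = 2339.568 m³.
RT60 = 0.161 × 2339.568 / 125.269 = 3.01 s.

3.01 s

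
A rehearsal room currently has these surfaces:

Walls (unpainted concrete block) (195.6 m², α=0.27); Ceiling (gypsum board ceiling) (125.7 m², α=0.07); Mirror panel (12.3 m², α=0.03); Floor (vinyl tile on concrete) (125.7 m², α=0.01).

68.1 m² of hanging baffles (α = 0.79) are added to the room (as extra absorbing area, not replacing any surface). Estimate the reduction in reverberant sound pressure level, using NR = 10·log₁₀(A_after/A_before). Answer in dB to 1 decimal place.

Equivalent absorption area: A_before = 195.6×0.27 + 125.7×0.07 + 12.3×0.03 + 125.7×0.01 = 63.237 m².
Treatment contributes 68.1·0.79 = 53.799 sabins.
New total A_after = 117.036 sabins.
Reduction = 10 log₁₀(A_after/A_before) = 10 log₁₀(1.8508) = 2.7 dB.

2.7 dB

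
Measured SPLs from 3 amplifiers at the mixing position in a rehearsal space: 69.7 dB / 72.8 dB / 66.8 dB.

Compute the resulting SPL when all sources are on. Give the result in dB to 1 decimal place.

75.2 dB

Sum in the linear (power) domain: Σ 10^(Lᵢ/10) = 10^(69.7/10) + 10^(72.8/10) + 10^(66.8/10) = 3.317e+07.
Combined level = 10 log₁₀(3.317e+07) = 75.2 dB.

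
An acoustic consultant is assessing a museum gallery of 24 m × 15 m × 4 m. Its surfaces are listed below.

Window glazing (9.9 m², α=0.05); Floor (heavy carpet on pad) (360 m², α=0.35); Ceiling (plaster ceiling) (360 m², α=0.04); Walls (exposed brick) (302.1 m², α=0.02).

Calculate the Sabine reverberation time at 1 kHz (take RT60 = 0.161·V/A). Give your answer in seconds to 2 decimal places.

A = Σ Sᵢαᵢ = 9.9*0.05 + 360*0.35 + 360*0.04 + 302.1*0.02 = 146.937 sabins.
Room volume: 1440 m³.
Sabine: RT60 = 0.161 × 1440 / 146.937 = 1.58 s.

1.58 seconds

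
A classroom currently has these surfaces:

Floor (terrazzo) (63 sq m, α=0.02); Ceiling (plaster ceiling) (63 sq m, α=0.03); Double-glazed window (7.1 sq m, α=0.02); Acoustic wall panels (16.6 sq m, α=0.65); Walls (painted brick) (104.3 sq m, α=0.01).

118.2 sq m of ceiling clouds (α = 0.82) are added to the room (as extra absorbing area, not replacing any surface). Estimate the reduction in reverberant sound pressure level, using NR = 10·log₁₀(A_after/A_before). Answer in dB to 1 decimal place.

8.7 dB

A_before = Σ Sᵢαᵢ = 63*0.02 + 63*0.03 + 7.1*0.02 + 16.6*0.65 + 104.3*0.01 = 15.125 sabins.
Added absorption = 118.2 × 0.82 = 96.924 sabins.
New total A_after = 112.049 sabins.
Reduction = 10 log₁₀(A_after/A_before) = 10 log₁₀(7.4082) = 8.7 dB.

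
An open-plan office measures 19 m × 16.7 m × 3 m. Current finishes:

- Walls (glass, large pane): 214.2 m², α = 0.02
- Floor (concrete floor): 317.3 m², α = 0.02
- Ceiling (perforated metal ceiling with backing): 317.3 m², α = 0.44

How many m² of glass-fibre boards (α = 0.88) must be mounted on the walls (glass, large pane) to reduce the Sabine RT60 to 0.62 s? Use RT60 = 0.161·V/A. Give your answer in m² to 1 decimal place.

A₁ = Σ Sᵢαᵢ = 214.2*0.02 + 317.3*0.02 + 317.3*0.44 = 150.242 sabins.
Required A₂ = 0.161·951.9/0.62 = 247.187 sabins.
Absorption to add: 247.187 − 150.242 = 96.945 sabins.
Net gain per m²: Δα = 0.88 − 0.02 = 0.86.
Area = ΔA/Δα = 96.945/0.86 = 112.7 m².

112.7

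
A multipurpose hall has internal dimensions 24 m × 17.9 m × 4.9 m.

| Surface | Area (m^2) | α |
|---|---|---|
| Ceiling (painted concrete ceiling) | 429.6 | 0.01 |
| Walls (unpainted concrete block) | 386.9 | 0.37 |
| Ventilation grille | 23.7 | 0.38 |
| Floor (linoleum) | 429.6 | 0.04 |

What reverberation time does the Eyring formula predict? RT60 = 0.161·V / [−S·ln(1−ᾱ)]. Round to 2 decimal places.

S = Σ Sᵢ = 1269.8 m^2.
Σ(Sᵢαᵢ) = 429.6·0.01 + 386.9·0.37 + 23.7·0.38 + 429.6·0.04 = 173.639.
ᾱ = 173.639 / 1269.8 = 0.1367.
Eyring denominator: −S ln(1−ᾱ) = 186.652.
V = 24 × 17.9 × 4.9 = 2105.04 m³.
T = 0.161·V/[−S·ln(1−ᾱ)] = 0.161·2105.04/186.652 = 1.82 s.

1.82 s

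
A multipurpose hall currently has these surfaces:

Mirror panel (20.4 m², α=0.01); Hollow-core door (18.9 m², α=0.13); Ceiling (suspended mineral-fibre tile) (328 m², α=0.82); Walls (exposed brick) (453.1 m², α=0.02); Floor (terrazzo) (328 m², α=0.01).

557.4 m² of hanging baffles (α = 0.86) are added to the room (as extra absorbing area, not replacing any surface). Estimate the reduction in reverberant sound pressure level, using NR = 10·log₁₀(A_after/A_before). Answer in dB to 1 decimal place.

4.3 dB

Total absorption A_before = 20.4·0.01 + 18.9·0.13 + 328·0.82 + 453.1·0.02 + 328·0.01
  = 0.204 + 2.457 + 268.960 + 9.062 + 3.280 = 283.963 m² sabins.
Added absorption = 557.4 × 0.86 = 479.364 sabins.
A_after = 283.963 + 479.364 = 763.327 sabins.
Reduction = 10 log₁₀(A_after/A_before) = 10 log₁₀(2.6881) = 4.3 dB.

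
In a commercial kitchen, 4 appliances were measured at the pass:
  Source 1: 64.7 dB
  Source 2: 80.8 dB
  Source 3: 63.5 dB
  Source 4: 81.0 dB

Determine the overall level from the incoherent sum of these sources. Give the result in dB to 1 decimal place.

84.0 dB

Converting to relative power and adding: 10^(64.7/10) + 10^(80.8/10) + 10^(63.5/10) + 10^(81.0/10) = 2.513e+08.
L_total = 10·log₁₀(2.513e+08) = 84.0 dB.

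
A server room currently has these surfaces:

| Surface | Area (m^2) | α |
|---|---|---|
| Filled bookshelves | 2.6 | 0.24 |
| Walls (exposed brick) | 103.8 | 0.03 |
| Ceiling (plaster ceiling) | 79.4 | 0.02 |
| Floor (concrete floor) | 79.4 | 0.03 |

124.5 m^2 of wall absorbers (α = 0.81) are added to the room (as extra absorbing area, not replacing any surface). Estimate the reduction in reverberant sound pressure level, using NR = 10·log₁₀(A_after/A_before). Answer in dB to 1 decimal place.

11.5 dB

Summing Sᵢαᵢ: 0.624 + 3.114 + 1.588 + 2.382 → A_before = 7.708 sabins.
Added absorption = 124.5 × 0.81 = 100.845 sabins.
A_after = 7.708 + 100.845 = 108.553 sabins.
NR = 10·log₁₀(108.553/7.708) = 11.5 dB.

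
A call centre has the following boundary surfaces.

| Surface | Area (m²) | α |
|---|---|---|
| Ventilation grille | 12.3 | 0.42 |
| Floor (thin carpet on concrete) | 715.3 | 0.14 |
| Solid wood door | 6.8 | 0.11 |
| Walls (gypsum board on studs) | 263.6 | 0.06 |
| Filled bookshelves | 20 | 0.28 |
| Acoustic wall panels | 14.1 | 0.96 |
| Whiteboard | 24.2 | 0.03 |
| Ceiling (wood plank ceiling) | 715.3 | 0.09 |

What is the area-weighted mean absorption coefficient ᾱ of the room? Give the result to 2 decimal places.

0.12

Total surface area S = 1771.6 m².
A = 12.3×0.42 + 715.3×0.14 + 6.8×0.11 + 263.6×0.06 + 20×0.28 + 14.1×0.96 + 24.2×0.03 + 715.3×0.09 = 206.111 sabins.
ᾱ = 206.111 / 1771.6 = 0.12.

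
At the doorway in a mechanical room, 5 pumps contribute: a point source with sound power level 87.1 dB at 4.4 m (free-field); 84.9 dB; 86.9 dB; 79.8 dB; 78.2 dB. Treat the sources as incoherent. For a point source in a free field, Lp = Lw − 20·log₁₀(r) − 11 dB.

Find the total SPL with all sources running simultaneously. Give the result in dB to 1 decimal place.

Source at 4.4 m: Lp = 87.1 − 20·log₁₀(4.4) − 11 = 63.2 dB.
Sum in the linear (power) domain: Σ 10^(Lᵢ/10) = 10^(63.2/10) + 10^(84.9/10) + 10^(86.9/10) + 10^(79.8/10) + 10^(78.2/10) = 9.625e+08.
L_total = 10·log₁₀(9.625e+08) = 89.8 dB.

89.8 dB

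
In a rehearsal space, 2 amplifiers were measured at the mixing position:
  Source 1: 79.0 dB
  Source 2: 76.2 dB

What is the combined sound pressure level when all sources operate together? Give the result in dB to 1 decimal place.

Converting to relative power and adding: 10^(79.0/10) + 10^(76.2/10) = 1.211e+08.
L_total = 10·log₁₀(1.211e+08) = 80.8 dB.

80.8 dB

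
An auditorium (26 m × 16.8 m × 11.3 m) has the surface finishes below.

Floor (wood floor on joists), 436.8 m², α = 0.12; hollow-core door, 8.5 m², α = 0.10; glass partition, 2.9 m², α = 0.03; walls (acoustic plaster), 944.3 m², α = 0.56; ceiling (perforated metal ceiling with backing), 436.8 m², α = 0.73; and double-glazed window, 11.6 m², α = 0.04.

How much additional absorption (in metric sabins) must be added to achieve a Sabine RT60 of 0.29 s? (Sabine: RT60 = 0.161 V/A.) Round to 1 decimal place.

Total absorption A₁ = 436.8×0.12 + 8.5×0.10 + 2.9×0.03 + 944.3×0.56 + 436.8×0.73 + 11.6×0.04
  = 52.416 + 0.850 + 0.087 + 528.808 + 318.864 + 0.464 = 901.489 m² sabins.
V = 4935.84 m³. Required absorption A₂ = 0.161 × 4935.84 / 0.29 = 2740.242 sabins.
ΔA = A₂ − A₁ = 2740.242 − 901.489 = 1838.8 sabins.

1838.8 sabins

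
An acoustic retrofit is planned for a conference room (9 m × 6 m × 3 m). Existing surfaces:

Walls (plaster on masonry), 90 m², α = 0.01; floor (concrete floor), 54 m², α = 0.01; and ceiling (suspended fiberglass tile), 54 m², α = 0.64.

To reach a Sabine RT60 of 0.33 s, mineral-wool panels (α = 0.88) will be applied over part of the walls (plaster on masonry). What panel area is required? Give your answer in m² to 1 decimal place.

49.5

Total absorption A₁ = 90*0.01 + 54*0.01 + 54*0.64
  = 0.900 + 0.540 + 34.560 = 36.000 m² sabins.
Required A₂ = 0.161·162/0.33 = 79.036 sabins.
Absorption to add: 79.036 − 36.000 = 43.036 sabins.
Each m² of panel replacing the walls (plaster on masonry) adds (0.88 − 0.01) = 0.87 sabins.
Area = ΔA/Δα = 43.036/0.87 = 49.5 m².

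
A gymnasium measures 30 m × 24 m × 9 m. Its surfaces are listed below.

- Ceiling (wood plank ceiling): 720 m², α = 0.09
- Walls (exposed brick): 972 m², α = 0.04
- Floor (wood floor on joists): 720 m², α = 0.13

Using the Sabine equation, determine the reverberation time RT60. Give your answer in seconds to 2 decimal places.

5.29 s

Total absorption A = 720×0.09 + 972×0.04 + 720×0.13
  = 64.800 + 38.880 + 93.600 = 197.280 m² sabins.
Volume V = 30 × 24 × 9 = 6480 m³.
RT60 = 0.161 · V / A = 0.161 × 6480 / 197.280 = 5.29 s.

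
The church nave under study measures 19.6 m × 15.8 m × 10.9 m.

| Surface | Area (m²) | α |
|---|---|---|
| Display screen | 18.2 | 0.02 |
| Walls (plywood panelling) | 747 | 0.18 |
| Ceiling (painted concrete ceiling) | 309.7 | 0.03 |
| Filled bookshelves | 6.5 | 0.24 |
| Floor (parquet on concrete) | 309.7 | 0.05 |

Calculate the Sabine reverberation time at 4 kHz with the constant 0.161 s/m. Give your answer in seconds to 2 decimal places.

Equivalent absorption area: A = 18.2×0.02 + 747×0.18 + 309.7×0.03 + 6.5×0.24 + 309.7×0.05 = 161.160 m².
Volume V = 19.6 × 15.8 × 10.9 = 3375.512 m³.
Sabine: RT60 = 0.161 × 3375.512 / 161.160 = 3.37 s.

3.37 seconds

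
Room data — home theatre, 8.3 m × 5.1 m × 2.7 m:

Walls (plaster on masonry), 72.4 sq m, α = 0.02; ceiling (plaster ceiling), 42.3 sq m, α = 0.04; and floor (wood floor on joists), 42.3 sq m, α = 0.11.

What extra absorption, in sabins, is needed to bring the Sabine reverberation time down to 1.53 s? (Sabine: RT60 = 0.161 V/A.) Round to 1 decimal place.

4.2 sabins

A₁ = Σ Sᵢαᵢ = 72.4×0.02 + 42.3×0.04 + 42.3×0.11 = 7.793 sabins.
For T = 1.53 s, need A₂ = 0.161·V/T = 0.161·114.291/1.53 = 12.027 sabins.
Additional absorption ΔA = 12.027 − 7.793 = 4.2 sabins.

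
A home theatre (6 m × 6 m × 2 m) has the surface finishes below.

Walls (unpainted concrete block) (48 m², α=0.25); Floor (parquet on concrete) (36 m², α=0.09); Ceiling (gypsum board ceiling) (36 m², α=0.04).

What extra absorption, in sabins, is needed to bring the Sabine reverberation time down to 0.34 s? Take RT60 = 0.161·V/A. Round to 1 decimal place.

17.4 sabins

A₁ = Σ Sᵢαᵢ = 48·0.25 + 36·0.09 + 36·0.04 = 16.680 sabins.
Target A₂ = 0.161·72/0.34 = 34.094 sabins (V = 72 m³).
Additional absorption ΔA = 34.094 − 16.680 = 17.4 sabins.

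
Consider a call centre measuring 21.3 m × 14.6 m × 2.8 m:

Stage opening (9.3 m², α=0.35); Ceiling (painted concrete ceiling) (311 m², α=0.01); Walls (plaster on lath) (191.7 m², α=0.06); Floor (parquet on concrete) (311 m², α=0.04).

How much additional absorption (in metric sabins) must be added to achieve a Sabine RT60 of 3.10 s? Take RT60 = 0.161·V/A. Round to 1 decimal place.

Summing Sᵢαᵢ: 3.255 + 3.110 + 11.502 + 12.440 → A₁ = 30.307 sabins.
Target A₂ = 0.161·870.744/3.10 = 45.223 sabins (V = 870.744 m³).
Shortfall: 45.223 − 30.307 = 14.9 sabins.

14.9 sabins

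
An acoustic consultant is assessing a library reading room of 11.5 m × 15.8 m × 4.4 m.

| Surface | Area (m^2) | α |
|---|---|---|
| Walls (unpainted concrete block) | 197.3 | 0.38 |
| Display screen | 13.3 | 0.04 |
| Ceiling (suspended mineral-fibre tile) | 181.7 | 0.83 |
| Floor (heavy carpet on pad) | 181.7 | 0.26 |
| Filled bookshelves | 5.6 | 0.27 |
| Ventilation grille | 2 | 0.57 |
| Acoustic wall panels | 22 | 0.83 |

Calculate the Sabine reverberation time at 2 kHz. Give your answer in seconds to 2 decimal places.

A = Σ Sᵢαᵢ = 197.3×0.38 + 13.3×0.04 + 181.7×0.83 + 181.7×0.26 + 5.6×0.27 + 2×0.57 + 22×0.83 = 294.471 sabins.
Volume V = 11.5 × 15.8 × 4.4 = 799.48 m³.
RT60 = 0.161 · V / A = 0.161 × 799.48 / 294.471 = 0.44 s.

0.44 s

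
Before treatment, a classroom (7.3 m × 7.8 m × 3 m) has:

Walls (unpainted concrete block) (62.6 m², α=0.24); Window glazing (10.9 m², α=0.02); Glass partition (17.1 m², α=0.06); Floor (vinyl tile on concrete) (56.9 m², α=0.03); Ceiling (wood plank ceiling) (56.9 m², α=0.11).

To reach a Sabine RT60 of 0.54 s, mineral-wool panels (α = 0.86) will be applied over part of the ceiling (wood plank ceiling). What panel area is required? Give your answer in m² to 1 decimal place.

Equivalent absorption area: A₁ = 62.6×0.24 + 10.9×0.02 + 17.1×0.06 + 56.9×0.03 + 56.9×0.11 = 24.234 m².
V = 170.82 m³. Target absorption A₂ = 0.161 × 170.82 / 0.54 = 50.930 sabins.
Absorption to add: 50.930 − 24.234 = 26.696 sabins.
Each m² of panel replacing the ceiling (wood plank ceiling) adds (0.86 − 0.11) = 0.75 sabins.
Area = ΔA/Δα = 26.696/0.75 = 35.6 m².

35.6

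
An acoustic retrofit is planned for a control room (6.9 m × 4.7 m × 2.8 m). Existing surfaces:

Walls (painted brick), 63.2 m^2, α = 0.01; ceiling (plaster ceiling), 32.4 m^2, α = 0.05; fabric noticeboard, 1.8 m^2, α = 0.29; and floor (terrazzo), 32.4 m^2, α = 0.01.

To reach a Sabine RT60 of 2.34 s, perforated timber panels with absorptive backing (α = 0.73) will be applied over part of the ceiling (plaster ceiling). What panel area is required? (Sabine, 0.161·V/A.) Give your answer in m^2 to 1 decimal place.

Total absorption A₁ = 63.2×0.01 + 32.4×0.05 + 1.8×0.29 + 32.4×0.01
  = 0.632 + 1.620 + 0.522 + 0.324 = 3.098 m^2 sabins.
V = 90.804 m³. Target absorption A₂ = 0.161 × 90.804 / 2.34 = 6.248 sabins.
ΔA needed = 6.248 − 3.098 = 3.150 sabins.
Net gain per m^2: Δα = 0.73 − 0.05 = 0.68.
Area = ΔA/Δα = 3.150/0.68 = 4.6 m^2.

4.6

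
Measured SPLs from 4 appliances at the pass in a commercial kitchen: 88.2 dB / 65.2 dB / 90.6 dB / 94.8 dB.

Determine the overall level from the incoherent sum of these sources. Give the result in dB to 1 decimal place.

Converting to relative power and adding: 10^(88.2/10) + 10^(65.2/10) + 10^(90.6/10) + 10^(94.8/10) = 4.832e+09.
Combined level = 10 log₁₀(4.832e+09) = 96.8 dB.

96.8 dB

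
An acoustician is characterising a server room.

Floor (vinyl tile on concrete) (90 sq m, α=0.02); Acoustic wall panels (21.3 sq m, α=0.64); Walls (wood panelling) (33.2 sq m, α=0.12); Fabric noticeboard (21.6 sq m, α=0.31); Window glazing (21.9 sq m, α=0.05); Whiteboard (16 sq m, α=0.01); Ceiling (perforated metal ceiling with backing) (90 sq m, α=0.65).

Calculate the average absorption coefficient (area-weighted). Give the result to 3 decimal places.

S = Σ Sᵢ = 90 + 21.3 + 33.2 + 21.6 + 21.9 + 16 + 90 = 294.0 sq m.
A = 90×0.02 + 21.3×0.64 + 33.2×0.12 + 21.6×0.31 + 21.9×0.05 + 16×0.01 + 90×0.65 = 85.867 sabins.
ᾱ = A/S = 0.292.

0.292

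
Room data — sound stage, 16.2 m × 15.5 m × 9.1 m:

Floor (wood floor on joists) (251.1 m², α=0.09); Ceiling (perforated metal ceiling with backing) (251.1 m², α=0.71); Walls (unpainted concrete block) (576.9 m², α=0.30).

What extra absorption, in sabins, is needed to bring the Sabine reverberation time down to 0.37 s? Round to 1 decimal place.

A₁ = Σ Sᵢαᵢ = 251.1·0.09 + 251.1·0.71 + 576.9·0.30 = 373.950 sabins.
For T = 0.37 s, need A₂ = 0.161·V/T = 0.161·2285.01/0.37 = 994.288 sabins.
Shortfall: 994.288 − 373.950 = 620.3 sabins.

620.3 sabins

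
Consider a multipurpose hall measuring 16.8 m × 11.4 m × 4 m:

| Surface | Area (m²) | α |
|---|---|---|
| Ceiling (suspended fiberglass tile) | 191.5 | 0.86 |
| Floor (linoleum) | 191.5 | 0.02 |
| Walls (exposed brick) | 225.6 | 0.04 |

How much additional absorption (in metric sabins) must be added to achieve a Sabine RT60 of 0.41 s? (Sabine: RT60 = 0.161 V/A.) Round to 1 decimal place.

A₁ = Σ Sᵢαᵢ = 191.5×0.86 + 191.5×0.02 + 225.6×0.04 = 177.544 sabins.
For T = 0.41 s, need A₂ = 0.161·V/T = 0.161·766.08/0.41 = 300.827 sabins.
Additional absorption ΔA = 300.827 − 177.544 = 123.3 sabins.

123.3 sabins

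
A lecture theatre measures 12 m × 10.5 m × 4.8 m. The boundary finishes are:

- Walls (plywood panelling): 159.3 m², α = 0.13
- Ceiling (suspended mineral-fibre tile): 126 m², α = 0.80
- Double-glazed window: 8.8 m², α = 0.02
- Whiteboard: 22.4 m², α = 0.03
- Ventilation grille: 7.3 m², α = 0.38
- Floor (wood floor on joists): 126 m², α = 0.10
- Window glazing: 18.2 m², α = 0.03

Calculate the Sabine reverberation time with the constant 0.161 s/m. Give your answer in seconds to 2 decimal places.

0.70 seconds

Total absorption A = 159.3×0.13 + 126×0.80 + 8.8×0.02 + 22.4×0.03 + 7.3×0.38 + 126×0.10 + 18.2×0.03
  = 20.709 + 100.800 + 0.176 + 0.672 + 2.774 + 12.600 + 0.546 = 138.277 m² sabins.
Room volume: 604.8 m³.
T = 0.161 V/A = 0.161·604.8/138.277 = 0.70 s.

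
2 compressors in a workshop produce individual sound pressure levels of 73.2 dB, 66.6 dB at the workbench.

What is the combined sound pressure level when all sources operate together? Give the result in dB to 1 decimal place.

74.1 dB

Sum in the linear (power) domain: Σ 10^(Lᵢ/10) = 10^(73.2/10) + 10^(66.6/10) = 2.546e+07.
L_total = 10·log₁₀(2.546e+07) = 74.1 dB.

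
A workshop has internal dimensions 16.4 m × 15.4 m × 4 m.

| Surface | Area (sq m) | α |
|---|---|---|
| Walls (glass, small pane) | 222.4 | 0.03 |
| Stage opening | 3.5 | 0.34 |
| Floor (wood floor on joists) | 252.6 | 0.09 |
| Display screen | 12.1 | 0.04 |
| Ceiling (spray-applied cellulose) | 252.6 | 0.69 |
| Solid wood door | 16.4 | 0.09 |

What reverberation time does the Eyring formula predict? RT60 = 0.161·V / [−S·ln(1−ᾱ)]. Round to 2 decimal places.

0.67 seconds

Total surface area S = 222.4 + 3.5 + 252.6 + 12.1 + 252.6 + 16.4 = 759.6 sq m.
Absorption A = 222.4×0.03 + 3.5×0.34 + 252.6×0.09 + 12.1×0.04 + 252.6×0.69 + 16.4×0.09 = 206.850 sabins.
ᾱ = 206.850 / 759.6 = 0.2723.
−S·ln(1−ᾱ) = −759.6 × ln(1 − 0.2723) = 241.451.
V = 16.4 × 15.4 × 4 = 1010.24 m³.
T = 0.161·V/[−S·ln(1−ᾱ)] = 0.161·1010.24/241.451 = 0.67 s.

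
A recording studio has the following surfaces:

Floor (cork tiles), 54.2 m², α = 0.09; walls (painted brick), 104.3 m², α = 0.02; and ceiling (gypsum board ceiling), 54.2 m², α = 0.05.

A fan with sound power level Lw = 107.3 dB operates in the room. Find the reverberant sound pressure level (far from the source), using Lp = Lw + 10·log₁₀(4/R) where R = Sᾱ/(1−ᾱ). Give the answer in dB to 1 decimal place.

Σ(Sᵢαᵢ) = 54.2×0.09 + 104.3×0.02 + 54.2×0.05 = 9.674; total area S = 212.7 m².
ᾱ = 0.0455, so room constant R = A/(1−ᾱ) = 10.135 m².
Lp = Lw + 10 log₁₀(4/R) = 107.3 -4.04 = 103.3 dB.

103.3 dB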